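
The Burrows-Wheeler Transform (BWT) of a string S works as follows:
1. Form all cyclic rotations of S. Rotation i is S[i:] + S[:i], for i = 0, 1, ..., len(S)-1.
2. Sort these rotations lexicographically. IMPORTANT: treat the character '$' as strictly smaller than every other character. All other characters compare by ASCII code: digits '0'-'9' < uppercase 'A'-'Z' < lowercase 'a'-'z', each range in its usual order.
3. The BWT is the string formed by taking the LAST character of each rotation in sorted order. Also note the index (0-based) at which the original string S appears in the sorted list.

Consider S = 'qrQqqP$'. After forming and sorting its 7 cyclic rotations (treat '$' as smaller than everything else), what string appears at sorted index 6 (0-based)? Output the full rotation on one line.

All 7 rotations (rotation i = S[i:]+S[:i]):
  rot[0] = qrQqqP$
  rot[1] = rQqqP$q
  rot[2] = QqqP$qr
  rot[3] = qqP$qrQ
  rot[4] = qP$qrQq
  rot[5] = P$qrQqq
  rot[6] = $qrQqqP
Sorted (with $ < everything):
  sorted[0] = $qrQqqP
  sorted[1] = P$qrQqq
  sorted[2] = QqqP$qr
  sorted[3] = qP$qrQq
  sorted[4] = qqP$qrQ
  sorted[5] = qrQqqP$
  sorted[6] = rQqqP$q
sorted[6] = rQqqP$q

Answer: rQqqP$q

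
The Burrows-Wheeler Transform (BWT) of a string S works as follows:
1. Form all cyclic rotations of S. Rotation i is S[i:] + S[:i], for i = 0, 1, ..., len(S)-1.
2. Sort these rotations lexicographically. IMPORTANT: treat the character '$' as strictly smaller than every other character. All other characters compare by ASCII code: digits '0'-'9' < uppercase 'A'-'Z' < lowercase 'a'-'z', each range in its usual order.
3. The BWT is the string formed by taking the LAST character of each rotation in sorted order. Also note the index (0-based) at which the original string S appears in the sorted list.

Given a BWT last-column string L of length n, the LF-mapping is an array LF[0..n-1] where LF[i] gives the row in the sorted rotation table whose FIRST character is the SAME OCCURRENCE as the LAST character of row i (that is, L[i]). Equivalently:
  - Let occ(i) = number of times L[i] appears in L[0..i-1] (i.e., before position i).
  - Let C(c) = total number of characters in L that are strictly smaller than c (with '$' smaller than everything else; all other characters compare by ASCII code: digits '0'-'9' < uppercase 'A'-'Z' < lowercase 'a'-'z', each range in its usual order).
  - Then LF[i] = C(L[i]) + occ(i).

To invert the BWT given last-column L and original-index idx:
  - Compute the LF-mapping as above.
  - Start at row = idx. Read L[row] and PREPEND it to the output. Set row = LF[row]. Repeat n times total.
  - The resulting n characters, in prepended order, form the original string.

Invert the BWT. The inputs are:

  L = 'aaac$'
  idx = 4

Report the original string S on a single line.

LF mapping: 1 2 3 4 0
Walk LF starting at row 4, prepending L[row]:
  step 1: row=4, L[4]='$', prepend. Next row=LF[4]=0
  step 2: row=0, L[0]='a', prepend. Next row=LF[0]=1
  step 3: row=1, L[1]='a', prepend. Next row=LF[1]=2
  step 4: row=2, L[2]='a', prepend. Next row=LF[2]=3
  step 5: row=3, L[3]='c', prepend. Next row=LF[3]=4
Reversed output: caaa$

Answer: caaa$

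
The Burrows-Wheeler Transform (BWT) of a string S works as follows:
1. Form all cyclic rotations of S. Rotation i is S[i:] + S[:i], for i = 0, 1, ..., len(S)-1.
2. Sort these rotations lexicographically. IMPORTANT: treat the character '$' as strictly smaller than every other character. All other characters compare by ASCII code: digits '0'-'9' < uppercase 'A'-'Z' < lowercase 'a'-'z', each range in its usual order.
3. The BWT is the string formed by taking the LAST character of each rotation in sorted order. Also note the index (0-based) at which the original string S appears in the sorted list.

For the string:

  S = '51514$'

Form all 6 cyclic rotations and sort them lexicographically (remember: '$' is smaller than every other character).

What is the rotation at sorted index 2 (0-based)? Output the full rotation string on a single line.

All 6 rotations (rotation i = S[i:]+S[:i]):
  rot[0] = 51514$
  rot[1] = 1514$5
  rot[2] = 514$51
  rot[3] = 14$515
  rot[4] = 4$5151
  rot[5] = $51514
Sorted (with $ < everything):
  sorted[0] = $51514
  sorted[1] = 14$515
  sorted[2] = 1514$5
  sorted[3] = 4$5151
  sorted[4] = 514$51
  sorted[5] = 51514$
sorted[2] = 1514$5

Answer: 1514$5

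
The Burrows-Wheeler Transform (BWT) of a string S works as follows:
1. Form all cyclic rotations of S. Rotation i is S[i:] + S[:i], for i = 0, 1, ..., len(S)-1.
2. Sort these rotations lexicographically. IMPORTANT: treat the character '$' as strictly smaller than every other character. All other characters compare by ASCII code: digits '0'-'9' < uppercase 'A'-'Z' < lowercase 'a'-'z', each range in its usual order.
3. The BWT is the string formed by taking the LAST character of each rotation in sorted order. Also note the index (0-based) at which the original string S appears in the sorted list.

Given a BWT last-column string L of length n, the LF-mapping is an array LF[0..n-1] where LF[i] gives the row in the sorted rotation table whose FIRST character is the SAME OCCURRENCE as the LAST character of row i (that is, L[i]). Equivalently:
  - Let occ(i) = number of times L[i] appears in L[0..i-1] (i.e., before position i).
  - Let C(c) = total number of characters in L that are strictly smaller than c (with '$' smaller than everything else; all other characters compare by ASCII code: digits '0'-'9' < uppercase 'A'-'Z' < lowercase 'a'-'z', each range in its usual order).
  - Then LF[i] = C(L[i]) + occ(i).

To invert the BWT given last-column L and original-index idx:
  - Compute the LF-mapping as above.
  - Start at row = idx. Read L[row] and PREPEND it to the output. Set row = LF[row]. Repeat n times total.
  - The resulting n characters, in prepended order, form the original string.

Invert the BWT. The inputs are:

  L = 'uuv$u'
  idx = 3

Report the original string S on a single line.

LF mapping: 1 2 4 0 3
Walk LF starting at row 3, prepending L[row]:
  step 1: row=3, L[3]='$', prepend. Next row=LF[3]=0
  step 2: row=0, L[0]='u', prepend. Next row=LF[0]=1
  step 3: row=1, L[1]='u', prepend. Next row=LF[1]=2
  step 4: row=2, L[2]='v', prepend. Next row=LF[2]=4
  step 5: row=4, L[4]='u', prepend. Next row=LF[4]=3
Reversed output: uvuu$

Answer: uvuu$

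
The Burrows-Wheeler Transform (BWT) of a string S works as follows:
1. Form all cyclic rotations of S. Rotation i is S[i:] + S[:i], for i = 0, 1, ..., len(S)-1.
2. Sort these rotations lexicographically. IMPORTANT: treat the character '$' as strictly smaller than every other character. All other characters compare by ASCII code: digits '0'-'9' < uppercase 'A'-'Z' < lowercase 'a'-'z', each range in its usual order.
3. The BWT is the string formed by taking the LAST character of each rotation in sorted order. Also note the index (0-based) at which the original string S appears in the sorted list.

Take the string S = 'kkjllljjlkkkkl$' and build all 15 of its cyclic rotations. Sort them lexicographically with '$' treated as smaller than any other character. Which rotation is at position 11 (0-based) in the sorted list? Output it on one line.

Answer: ljjlkkkkl$kkjll

Derivation:
All 15 rotations (rotation i = S[i:]+S[:i]):
  rot[0] = kkjllljjlkkkkl$
  rot[1] = kjllljjlkkkkl$k
  rot[2] = jllljjlkkkkl$kk
  rot[3] = llljjlkkkkl$kkj
  rot[4] = lljjlkkkkl$kkjl
  rot[5] = ljjlkkkkl$kkjll
  rot[6] = jjlkkkkl$kkjlll
  rot[7] = jlkkkkl$kkjlllj
  rot[8] = lkkkkl$kkjllljj
  rot[9] = kkkkl$kkjllljjl
  rot[10] = kkkl$kkjllljjlk
  rot[11] = kkl$kkjllljjlkk
  rot[12] = kl$kkjllljjlkkk
  rot[13] = l$kkjllljjlkkkk
  rot[14] = $kkjllljjlkkkkl
Sorted (with $ < everything):
  sorted[0] = $kkjllljjlkkkkl
  sorted[1] = jjlkkkkl$kkjlll
  sorted[2] = jlkkkkl$kkjlllj
  sorted[3] = jllljjlkkkkl$kk
  sorted[4] = kjllljjlkkkkl$k
  sorted[5] = kkjllljjlkkkkl$
  sorted[6] = kkkkl$kkjllljjl
  sorted[7] = kkkl$kkjllljjlk
  sorted[8] = kkl$kkjllljjlkk
  sorted[9] = kl$kkjllljjlkkk
  sorted[10] = l$kkjllljjlkkkk
  sorted[11] = ljjlkkkkl$kkjll
  sorted[12] = lkkkkl$kkjllljj
  sorted[13] = lljjlkkkkl$kkjl
  sorted[14] = llljjlkkkkl$kkj
sorted[11] = ljjlkkkkl$kkjll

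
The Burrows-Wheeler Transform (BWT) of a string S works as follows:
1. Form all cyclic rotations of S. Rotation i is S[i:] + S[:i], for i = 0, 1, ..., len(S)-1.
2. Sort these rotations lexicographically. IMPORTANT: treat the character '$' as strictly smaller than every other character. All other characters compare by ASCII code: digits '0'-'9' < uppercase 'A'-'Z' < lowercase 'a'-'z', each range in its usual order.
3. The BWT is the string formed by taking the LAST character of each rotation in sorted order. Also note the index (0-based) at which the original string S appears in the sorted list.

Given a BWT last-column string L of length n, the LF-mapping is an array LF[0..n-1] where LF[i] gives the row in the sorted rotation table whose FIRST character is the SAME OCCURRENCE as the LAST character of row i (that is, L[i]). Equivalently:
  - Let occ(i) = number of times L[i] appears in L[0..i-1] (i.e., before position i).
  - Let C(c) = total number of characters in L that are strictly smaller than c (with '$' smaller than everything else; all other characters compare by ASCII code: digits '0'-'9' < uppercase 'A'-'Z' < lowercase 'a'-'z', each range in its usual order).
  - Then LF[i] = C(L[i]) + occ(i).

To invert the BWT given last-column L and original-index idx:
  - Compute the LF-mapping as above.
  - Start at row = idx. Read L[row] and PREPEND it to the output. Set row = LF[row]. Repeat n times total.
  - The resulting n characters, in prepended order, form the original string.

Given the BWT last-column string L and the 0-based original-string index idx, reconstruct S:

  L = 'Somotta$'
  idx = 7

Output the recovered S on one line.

Answer: tomatoS$

Derivation:
LF mapping: 1 4 3 5 6 7 2 0
Walk LF starting at row 7, prepending L[row]:
  step 1: row=7, L[7]='$', prepend. Next row=LF[7]=0
  step 2: row=0, L[0]='S', prepend. Next row=LF[0]=1
  step 3: row=1, L[1]='o', prepend. Next row=LF[1]=4
  step 4: row=4, L[4]='t', prepend. Next row=LF[4]=6
  step 5: row=6, L[6]='a', prepend. Next row=LF[6]=2
  step 6: row=2, L[2]='m', prepend. Next row=LF[2]=3
  step 7: row=3, L[3]='o', prepend. Next row=LF[3]=5
  step 8: row=5, L[5]='t', prepend. Next row=LF[5]=7
Reversed output: tomatoS$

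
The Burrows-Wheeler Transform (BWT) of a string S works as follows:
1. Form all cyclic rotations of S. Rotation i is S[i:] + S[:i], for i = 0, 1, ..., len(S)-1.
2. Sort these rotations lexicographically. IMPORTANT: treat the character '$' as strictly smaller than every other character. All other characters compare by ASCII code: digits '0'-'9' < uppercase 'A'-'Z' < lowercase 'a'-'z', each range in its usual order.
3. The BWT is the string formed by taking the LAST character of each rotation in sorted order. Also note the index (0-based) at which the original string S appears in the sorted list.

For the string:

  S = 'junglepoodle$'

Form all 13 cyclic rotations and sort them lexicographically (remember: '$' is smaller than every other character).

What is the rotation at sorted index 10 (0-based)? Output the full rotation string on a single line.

Answer: oodle$junglep

Derivation:
All 13 rotations (rotation i = S[i:]+S[:i]):
  rot[0] = junglepoodle$
  rot[1] = unglepoodle$j
  rot[2] = nglepoodle$ju
  rot[3] = glepoodle$jun
  rot[4] = lepoodle$jung
  rot[5] = epoodle$jungl
  rot[6] = poodle$jungle
  rot[7] = oodle$junglep
  rot[8] = odle$junglepo
  rot[9] = dle$junglepoo
  rot[10] = le$junglepood
  rot[11] = e$junglepoodl
  rot[12] = $junglepoodle
Sorted (with $ < everything):
  sorted[0] = $junglepoodle
  sorted[1] = dle$junglepoo
  sorted[2] = e$junglepoodl
  sorted[3] = epoodle$jungl
  sorted[4] = glepoodle$jun
  sorted[5] = junglepoodle$
  sorted[6] = le$junglepood
  sorted[7] = lepoodle$jung
  sorted[8] = nglepoodle$ju
  sorted[9] = odle$junglepo
  sorted[10] = oodle$junglep
  sorted[11] = poodle$jungle
  sorted[12] = unglepoodle$j
sorted[10] = oodle$junglep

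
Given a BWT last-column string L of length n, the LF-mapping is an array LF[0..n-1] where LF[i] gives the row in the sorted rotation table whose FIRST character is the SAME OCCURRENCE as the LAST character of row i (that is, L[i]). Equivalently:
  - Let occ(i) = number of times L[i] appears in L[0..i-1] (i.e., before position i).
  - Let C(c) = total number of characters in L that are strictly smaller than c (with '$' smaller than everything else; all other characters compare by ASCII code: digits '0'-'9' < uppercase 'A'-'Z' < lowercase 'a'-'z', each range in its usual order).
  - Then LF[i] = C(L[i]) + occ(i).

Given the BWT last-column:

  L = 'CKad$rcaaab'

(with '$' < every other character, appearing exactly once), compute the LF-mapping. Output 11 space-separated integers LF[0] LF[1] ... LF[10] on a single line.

Char counts: '$':1, 'C':1, 'K':1, 'a':4, 'b':1, 'c':1, 'd':1, 'r':1
C (first-col start): C('$')=0, C('C')=1, C('K')=2, C('a')=3, C('b')=7, C('c')=8, C('d')=9, C('r')=10
L[0]='C': occ=0, LF[0]=C('C')+0=1+0=1
L[1]='K': occ=0, LF[1]=C('K')+0=2+0=2
L[2]='a': occ=0, LF[2]=C('a')+0=3+0=3
L[3]='d': occ=0, LF[3]=C('d')+0=9+0=9
L[4]='$': occ=0, LF[4]=C('$')+0=0+0=0
L[5]='r': occ=0, LF[5]=C('r')+0=10+0=10
L[6]='c': occ=0, LF[6]=C('c')+0=8+0=8
L[7]='a': occ=1, LF[7]=C('a')+1=3+1=4
L[8]='a': occ=2, LF[8]=C('a')+2=3+2=5
L[9]='a': occ=3, LF[9]=C('a')+3=3+3=6
L[10]='b': occ=0, LF[10]=C('b')+0=7+0=7

Answer: 1 2 3 9 0 10 8 4 5 6 7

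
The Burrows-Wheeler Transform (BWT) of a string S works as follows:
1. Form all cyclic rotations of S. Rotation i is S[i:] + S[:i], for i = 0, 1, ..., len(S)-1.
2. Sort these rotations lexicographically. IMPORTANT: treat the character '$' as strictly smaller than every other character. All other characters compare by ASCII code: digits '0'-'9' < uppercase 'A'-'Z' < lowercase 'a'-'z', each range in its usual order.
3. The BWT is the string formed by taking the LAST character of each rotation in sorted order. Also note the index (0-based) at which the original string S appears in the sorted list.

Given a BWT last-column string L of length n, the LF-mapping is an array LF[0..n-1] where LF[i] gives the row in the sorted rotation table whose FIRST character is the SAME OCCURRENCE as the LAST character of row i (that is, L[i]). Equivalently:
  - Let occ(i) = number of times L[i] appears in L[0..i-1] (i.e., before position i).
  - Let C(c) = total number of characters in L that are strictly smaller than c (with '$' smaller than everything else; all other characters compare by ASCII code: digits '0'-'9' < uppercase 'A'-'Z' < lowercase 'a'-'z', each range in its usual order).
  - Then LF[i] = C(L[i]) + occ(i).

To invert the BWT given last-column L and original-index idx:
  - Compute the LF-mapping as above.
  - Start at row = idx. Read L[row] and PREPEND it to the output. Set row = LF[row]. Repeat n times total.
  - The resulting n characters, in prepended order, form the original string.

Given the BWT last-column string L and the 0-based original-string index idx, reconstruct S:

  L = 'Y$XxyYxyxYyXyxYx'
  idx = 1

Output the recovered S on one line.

LF mapping: 3 0 1 7 12 4 8 13 9 5 14 2 15 10 6 11
Walk LF starting at row 1, prepending L[row]:
  step 1: row=1, L[1]='$', prepend. Next row=LF[1]=0
  step 2: row=0, L[0]='Y', prepend. Next row=LF[0]=3
  step 3: row=3, L[3]='x', prepend. Next row=LF[3]=7
  step 4: row=7, L[7]='y', prepend. Next row=LF[7]=13
  step 5: row=13, L[13]='x', prepend. Next row=LF[13]=10
  step 6: row=10, L[10]='y', prepend. Next row=LF[10]=14
  step 7: row=14, L[14]='Y', prepend. Next row=LF[14]=6
  step 8: row=6, L[6]='x', prepend. Next row=LF[6]=8
  step 9: row=8, L[8]='x', prepend. Next row=LF[8]=9
  step 10: row=9, L[9]='Y', prepend. Next row=LF[9]=5
  step 11: row=5, L[5]='Y', prepend. Next row=LF[5]=4
  step 12: row=4, L[4]='y', prepend. Next row=LF[4]=12
  step 13: row=12, L[12]='y', prepend. Next row=LF[12]=15
  step 14: row=15, L[15]='x', prepend. Next row=LF[15]=11
  step 15: row=11, L[11]='X', prepend. Next row=LF[11]=2
  step 16: row=2, L[2]='X', prepend. Next row=LF[2]=1
Reversed output: XXxyyYYxxYyxyxY$

Answer: XXxyyYYxxYyxyxY$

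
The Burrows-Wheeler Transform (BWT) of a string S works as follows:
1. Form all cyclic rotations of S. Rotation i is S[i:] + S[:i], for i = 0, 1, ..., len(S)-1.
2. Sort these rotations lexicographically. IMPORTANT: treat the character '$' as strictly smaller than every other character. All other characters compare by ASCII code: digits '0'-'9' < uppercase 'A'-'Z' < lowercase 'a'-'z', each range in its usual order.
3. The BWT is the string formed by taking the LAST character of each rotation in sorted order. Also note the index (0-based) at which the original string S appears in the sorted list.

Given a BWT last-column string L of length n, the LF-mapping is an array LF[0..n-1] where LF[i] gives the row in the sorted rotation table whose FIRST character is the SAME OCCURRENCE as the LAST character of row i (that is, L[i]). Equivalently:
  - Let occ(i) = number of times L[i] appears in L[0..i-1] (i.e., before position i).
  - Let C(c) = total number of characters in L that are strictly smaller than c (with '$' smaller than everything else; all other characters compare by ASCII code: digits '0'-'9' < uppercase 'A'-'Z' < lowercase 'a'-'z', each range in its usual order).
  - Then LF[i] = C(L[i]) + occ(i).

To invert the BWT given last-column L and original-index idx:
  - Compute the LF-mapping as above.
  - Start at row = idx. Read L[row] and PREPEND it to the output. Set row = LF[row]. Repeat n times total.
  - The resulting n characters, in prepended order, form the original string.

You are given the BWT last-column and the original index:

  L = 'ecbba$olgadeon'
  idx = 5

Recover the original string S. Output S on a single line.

Answer: cabbagenoodle$

Derivation:
LF mapping: 7 5 3 4 1 0 12 10 9 2 6 8 13 11
Walk LF starting at row 5, prepending L[row]:
  step 1: row=5, L[5]='$', prepend. Next row=LF[5]=0
  step 2: row=0, L[0]='e', prepend. Next row=LF[0]=7
  step 3: row=7, L[7]='l', prepend. Next row=LF[7]=10
  step 4: row=10, L[10]='d', prepend. Next row=LF[10]=6
  step 5: row=6, L[6]='o', prepend. Next row=LF[6]=12
  step 6: row=12, L[12]='o', prepend. Next row=LF[12]=13
  step 7: row=13, L[13]='n', prepend. Next row=LF[13]=11
  step 8: row=11, L[11]='e', prepend. Next row=LF[11]=8
  step 9: row=8, L[8]='g', prepend. Next row=LF[8]=9
  step 10: row=9, L[9]='a', prepend. Next row=LF[9]=2
  step 11: row=2, L[2]='b', prepend. Next row=LF[2]=3
  step 12: row=3, L[3]='b', prepend. Next row=LF[3]=4
  step 13: row=4, L[4]='a', prepend. Next row=LF[4]=1
  step 14: row=1, L[1]='c', prepend. Next row=LF[1]=5
Reversed output: cabbagenoodle$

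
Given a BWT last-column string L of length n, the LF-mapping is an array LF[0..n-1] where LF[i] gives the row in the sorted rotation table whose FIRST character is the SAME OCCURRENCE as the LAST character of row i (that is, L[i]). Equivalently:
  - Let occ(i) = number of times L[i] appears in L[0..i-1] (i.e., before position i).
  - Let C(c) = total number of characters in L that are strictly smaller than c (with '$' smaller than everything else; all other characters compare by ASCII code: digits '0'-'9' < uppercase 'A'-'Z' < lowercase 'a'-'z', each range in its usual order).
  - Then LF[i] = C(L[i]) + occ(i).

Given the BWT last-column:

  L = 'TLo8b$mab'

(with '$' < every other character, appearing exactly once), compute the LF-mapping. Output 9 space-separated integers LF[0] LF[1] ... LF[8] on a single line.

Answer: 3 2 8 1 5 0 7 4 6

Derivation:
Char counts: '$':1, '8':1, 'L':1, 'T':1, 'a':1, 'b':2, 'm':1, 'o':1
C (first-col start): C('$')=0, C('8')=1, C('L')=2, C('T')=3, C('a')=4, C('b')=5, C('m')=7, C('o')=8
L[0]='T': occ=0, LF[0]=C('T')+0=3+0=3
L[1]='L': occ=0, LF[1]=C('L')+0=2+0=2
L[2]='o': occ=0, LF[2]=C('o')+0=8+0=8
L[3]='8': occ=0, LF[3]=C('8')+0=1+0=1
L[4]='b': occ=0, LF[4]=C('b')+0=5+0=5
L[5]='$': occ=0, LF[5]=C('$')+0=0+0=0
L[6]='m': occ=0, LF[6]=C('m')+0=7+0=7
L[7]='a': occ=0, LF[7]=C('a')+0=4+0=4
L[8]='b': occ=1, LF[8]=C('b')+1=5+1=6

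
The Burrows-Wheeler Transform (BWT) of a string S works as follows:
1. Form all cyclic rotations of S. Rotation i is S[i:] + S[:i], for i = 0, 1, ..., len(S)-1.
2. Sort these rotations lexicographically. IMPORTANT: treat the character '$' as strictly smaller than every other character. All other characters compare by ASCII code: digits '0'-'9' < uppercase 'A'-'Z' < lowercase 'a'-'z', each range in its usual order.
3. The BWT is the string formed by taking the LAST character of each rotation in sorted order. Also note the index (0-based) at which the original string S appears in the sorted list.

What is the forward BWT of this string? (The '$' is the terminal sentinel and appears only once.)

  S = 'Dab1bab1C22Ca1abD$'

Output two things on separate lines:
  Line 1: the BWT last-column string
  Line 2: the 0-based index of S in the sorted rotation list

Answer: DbabC212b$CbD1aaa1
9

Derivation:
All 18 rotations (rotation i = S[i:]+S[:i]):
  rot[0] = Dab1bab1C22Ca1abD$
  rot[1] = ab1bab1C22Ca1abD$D
  rot[2] = b1bab1C22Ca1abD$Da
  rot[3] = 1bab1C22Ca1abD$Dab
  rot[4] = bab1C22Ca1abD$Dab1
  rot[5] = ab1C22Ca1abD$Dab1b
  rot[6] = b1C22Ca1abD$Dab1ba
  rot[7] = 1C22Ca1abD$Dab1bab
  rot[8] = C22Ca1abD$Dab1bab1
  rot[9] = 22Ca1abD$Dab1bab1C
  rot[10] = 2Ca1abD$Dab1bab1C2
  rot[11] = Ca1abD$Dab1bab1C22
  rot[12] = a1abD$Dab1bab1C22C
  rot[13] = 1abD$Dab1bab1C22Ca
  rot[14] = abD$Dab1bab1C22Ca1
  rot[15] = bD$Dab1bab1C22Ca1a
  rot[16] = D$Dab1bab1C22Ca1ab
  rot[17] = $Dab1bab1C22Ca1abD
Sorted (with $ < everything):
  sorted[0] = $Dab1bab1C22Ca1abD  (last char: 'D')
  sorted[1] = 1C22Ca1abD$Dab1bab  (last char: 'b')
  sorted[2] = 1abD$Dab1bab1C22Ca  (last char: 'a')
  sorted[3] = 1bab1C22Ca1abD$Dab  (last char: 'b')
  sorted[4] = 22Ca1abD$Dab1bab1C  (last char: 'C')
  sorted[5] = 2Ca1abD$Dab1bab1C2  (last char: '2')
  sorted[6] = C22Ca1abD$Dab1bab1  (last char: '1')
  sorted[7] = Ca1abD$Dab1bab1C22  (last char: '2')
  sorted[8] = D$Dab1bab1C22Ca1ab  (last char: 'b')
  sorted[9] = Dab1bab1C22Ca1abD$  (last char: '$')
  sorted[10] = a1abD$Dab1bab1C22C  (last char: 'C')
  sorted[11] = ab1C22Ca1abD$Dab1b  (last char: 'b')
  sorted[12] = ab1bab1C22Ca1abD$D  (last char: 'D')
  sorted[13] = abD$Dab1bab1C22Ca1  (last char: '1')
  sorted[14] = b1C22Ca1abD$Dab1ba  (last char: 'a')
  sorted[15] = b1bab1C22Ca1abD$Da  (last char: 'a')
  sorted[16] = bD$Dab1bab1C22Ca1a  (last char: 'a')
  sorted[17] = bab1C22Ca1abD$Dab1  (last char: '1')
Last column: DbabC212b$CbD1aaa1
Original string S is at sorted index 9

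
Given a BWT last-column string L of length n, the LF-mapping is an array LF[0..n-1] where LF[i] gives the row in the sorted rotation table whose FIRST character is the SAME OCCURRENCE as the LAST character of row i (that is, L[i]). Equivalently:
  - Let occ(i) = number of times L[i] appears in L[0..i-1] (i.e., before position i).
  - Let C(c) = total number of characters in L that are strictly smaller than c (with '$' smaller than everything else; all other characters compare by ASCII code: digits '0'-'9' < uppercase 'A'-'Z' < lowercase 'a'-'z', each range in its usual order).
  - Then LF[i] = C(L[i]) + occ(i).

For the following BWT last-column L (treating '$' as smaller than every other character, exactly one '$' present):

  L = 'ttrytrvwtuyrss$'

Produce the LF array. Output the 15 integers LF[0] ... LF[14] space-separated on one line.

Char counts: '$':1, 'r':3, 's':2, 't':4, 'u':1, 'v':1, 'w':1, 'y':2
C (first-col start): C('$')=0, C('r')=1, C('s')=4, C('t')=6, C('u')=10, C('v')=11, C('w')=12, C('y')=13
L[0]='t': occ=0, LF[0]=C('t')+0=6+0=6
L[1]='t': occ=1, LF[1]=C('t')+1=6+1=7
L[2]='r': occ=0, LF[2]=C('r')+0=1+0=1
L[3]='y': occ=0, LF[3]=C('y')+0=13+0=13
L[4]='t': occ=2, LF[4]=C('t')+2=6+2=8
L[5]='r': occ=1, LF[5]=C('r')+1=1+1=2
L[6]='v': occ=0, LF[6]=C('v')+0=11+0=11
L[7]='w': occ=0, LF[7]=C('w')+0=12+0=12
L[8]='t': occ=3, LF[8]=C('t')+3=6+3=9
L[9]='u': occ=0, LF[9]=C('u')+0=10+0=10
L[10]='y': occ=1, LF[10]=C('y')+1=13+1=14
L[11]='r': occ=2, LF[11]=C('r')+2=1+2=3
L[12]='s': occ=0, LF[12]=C('s')+0=4+0=4
L[13]='s': occ=1, LF[13]=C('s')+1=4+1=5
L[14]='$': occ=0, LF[14]=C('$')+0=0+0=0

Answer: 6 7 1 13 8 2 11 12 9 10 14 3 4 5 0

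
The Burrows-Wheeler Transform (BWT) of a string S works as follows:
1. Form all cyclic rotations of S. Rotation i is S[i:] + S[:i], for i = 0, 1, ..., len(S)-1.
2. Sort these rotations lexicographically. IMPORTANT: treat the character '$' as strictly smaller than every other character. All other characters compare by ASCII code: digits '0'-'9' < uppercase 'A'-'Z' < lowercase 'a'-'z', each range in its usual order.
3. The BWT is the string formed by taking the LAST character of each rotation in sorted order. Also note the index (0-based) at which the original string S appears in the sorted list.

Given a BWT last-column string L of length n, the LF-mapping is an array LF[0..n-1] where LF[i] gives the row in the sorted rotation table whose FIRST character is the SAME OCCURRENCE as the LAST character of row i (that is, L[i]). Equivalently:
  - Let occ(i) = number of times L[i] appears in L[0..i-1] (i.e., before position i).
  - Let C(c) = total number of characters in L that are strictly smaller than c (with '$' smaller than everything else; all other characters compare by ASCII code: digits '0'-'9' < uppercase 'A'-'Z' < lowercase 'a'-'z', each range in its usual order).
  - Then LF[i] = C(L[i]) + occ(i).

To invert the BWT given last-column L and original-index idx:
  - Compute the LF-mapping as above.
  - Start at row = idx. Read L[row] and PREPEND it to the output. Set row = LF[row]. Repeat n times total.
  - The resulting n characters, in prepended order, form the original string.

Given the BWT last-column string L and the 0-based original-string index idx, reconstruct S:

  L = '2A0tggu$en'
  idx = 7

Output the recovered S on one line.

LF mapping: 2 3 1 8 5 6 9 0 4 7
Walk LF starting at row 7, prepending L[row]:
  step 1: row=7, L[7]='$', prepend. Next row=LF[7]=0
  step 2: row=0, L[0]='2', prepend. Next row=LF[0]=2
  step 3: row=2, L[2]='0', prepend. Next row=LF[2]=1
  step 4: row=1, L[1]='A', prepend. Next row=LF[1]=3
  step 5: row=3, L[3]='t', prepend. Next row=LF[3]=8
  step 6: row=8, L[8]='e', prepend. Next row=LF[8]=4
  step 7: row=4, L[4]='g', prepend. Next row=LF[4]=5
  step 8: row=5, L[5]='g', prepend. Next row=LF[5]=6
  step 9: row=6, L[6]='u', prepend. Next row=LF[6]=9
  step 10: row=9, L[9]='n', prepend. Next row=LF[9]=7
Reversed output: nuggetA02$

Answer: nuggetA02$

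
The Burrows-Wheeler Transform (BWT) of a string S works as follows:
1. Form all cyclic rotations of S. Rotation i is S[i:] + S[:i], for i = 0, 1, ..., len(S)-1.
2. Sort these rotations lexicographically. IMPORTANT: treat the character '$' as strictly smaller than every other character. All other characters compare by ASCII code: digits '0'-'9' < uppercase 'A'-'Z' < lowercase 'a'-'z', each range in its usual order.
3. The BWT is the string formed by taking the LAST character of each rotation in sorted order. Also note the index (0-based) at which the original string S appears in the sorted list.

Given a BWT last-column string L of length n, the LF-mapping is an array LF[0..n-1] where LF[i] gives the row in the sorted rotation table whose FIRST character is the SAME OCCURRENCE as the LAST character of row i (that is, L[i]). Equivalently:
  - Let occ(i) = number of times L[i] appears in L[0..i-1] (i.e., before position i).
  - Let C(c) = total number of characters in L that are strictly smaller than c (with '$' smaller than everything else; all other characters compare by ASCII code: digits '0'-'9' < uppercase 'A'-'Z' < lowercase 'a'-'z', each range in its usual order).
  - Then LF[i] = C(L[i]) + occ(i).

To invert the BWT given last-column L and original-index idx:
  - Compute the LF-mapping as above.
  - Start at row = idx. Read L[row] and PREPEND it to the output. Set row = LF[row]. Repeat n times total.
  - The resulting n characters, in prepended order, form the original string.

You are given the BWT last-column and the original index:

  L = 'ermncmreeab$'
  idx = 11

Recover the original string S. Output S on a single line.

Answer: remembrance$

Derivation:
LF mapping: 4 10 7 9 3 8 11 5 6 1 2 0
Walk LF starting at row 11, prepending L[row]:
  step 1: row=11, L[11]='$', prepend. Next row=LF[11]=0
  step 2: row=0, L[0]='e', prepend. Next row=LF[0]=4
  step 3: row=4, L[4]='c', prepend. Next row=LF[4]=3
  step 4: row=3, L[3]='n', prepend. Next row=LF[3]=9
  step 5: row=9, L[9]='a', prepend. Next row=LF[9]=1
  step 6: row=1, L[1]='r', prepend. Next row=LF[1]=10
  step 7: row=10, L[10]='b', prepend. Next row=LF[10]=2
  step 8: row=2, L[2]='m', prepend. Next row=LF[2]=7
  step 9: row=7, L[7]='e', prepend. Next row=LF[7]=5
  step 10: row=5, L[5]='m', prepend. Next row=LF[5]=8
  step 11: row=8, L[8]='e', prepend. Next row=LF[8]=6
  step 12: row=6, L[6]='r', prepend. Next row=LF[6]=11
Reversed output: remembrance$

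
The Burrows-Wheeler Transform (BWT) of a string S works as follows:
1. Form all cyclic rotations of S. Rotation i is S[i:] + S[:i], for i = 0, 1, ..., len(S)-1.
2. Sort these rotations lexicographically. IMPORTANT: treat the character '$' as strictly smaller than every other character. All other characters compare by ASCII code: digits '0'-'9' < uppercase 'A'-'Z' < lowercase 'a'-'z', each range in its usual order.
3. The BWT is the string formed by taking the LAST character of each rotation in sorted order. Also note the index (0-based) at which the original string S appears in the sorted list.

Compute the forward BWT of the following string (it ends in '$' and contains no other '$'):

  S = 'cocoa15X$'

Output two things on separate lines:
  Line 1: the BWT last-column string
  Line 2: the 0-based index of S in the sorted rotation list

Answer: Xa15oo$cc
6

Derivation:
All 9 rotations (rotation i = S[i:]+S[:i]):
  rot[0] = cocoa15X$
  rot[1] = ocoa15X$c
  rot[2] = coa15X$co
  rot[3] = oa15X$coc
  rot[4] = a15X$coco
  rot[5] = 15X$cocoa
  rot[6] = 5X$cocoa1
  rot[7] = X$cocoa15
  rot[8] = $cocoa15X
Sorted (with $ < everything):
  sorted[0] = $cocoa15X  (last char: 'X')
  sorted[1] = 15X$cocoa  (last char: 'a')
  sorted[2] = 5X$cocoa1  (last char: '1')
  sorted[3] = X$cocoa15  (last char: '5')
  sorted[4] = a15X$coco  (last char: 'o')
  sorted[5] = coa15X$co  (last char: 'o')
  sorted[6] = cocoa15X$  (last char: '$')
  sorted[7] = oa15X$coc  (last char: 'c')
  sorted[8] = ocoa15X$c  (last char: 'c')
Last column: Xa15oo$cc
Original string S is at sorted index 6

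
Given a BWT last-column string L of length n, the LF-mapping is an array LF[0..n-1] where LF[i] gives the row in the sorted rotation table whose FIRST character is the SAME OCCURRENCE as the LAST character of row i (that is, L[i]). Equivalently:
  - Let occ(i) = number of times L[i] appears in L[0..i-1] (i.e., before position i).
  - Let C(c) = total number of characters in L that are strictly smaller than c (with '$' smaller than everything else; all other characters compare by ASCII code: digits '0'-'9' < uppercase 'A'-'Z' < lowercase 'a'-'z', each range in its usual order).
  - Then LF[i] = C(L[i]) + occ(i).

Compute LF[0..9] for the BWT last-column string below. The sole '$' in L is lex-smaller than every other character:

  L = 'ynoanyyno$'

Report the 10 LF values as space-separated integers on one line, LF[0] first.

Answer: 7 2 5 1 3 8 9 4 6 0

Derivation:
Char counts: '$':1, 'a':1, 'n':3, 'o':2, 'y':3
C (first-col start): C('$')=0, C('a')=1, C('n')=2, C('o')=5, C('y')=7
L[0]='y': occ=0, LF[0]=C('y')+0=7+0=7
L[1]='n': occ=0, LF[1]=C('n')+0=2+0=2
L[2]='o': occ=0, LF[2]=C('o')+0=5+0=5
L[3]='a': occ=0, LF[3]=C('a')+0=1+0=1
L[4]='n': occ=1, LF[4]=C('n')+1=2+1=3
L[5]='y': occ=1, LF[5]=C('y')+1=7+1=8
L[6]='y': occ=2, LF[6]=C('y')+2=7+2=9
L[7]='n': occ=2, LF[7]=C('n')+2=2+2=4
L[8]='o': occ=1, LF[8]=C('o')+1=5+1=6
L[9]='$': occ=0, LF[9]=C('$')+0=0+0=0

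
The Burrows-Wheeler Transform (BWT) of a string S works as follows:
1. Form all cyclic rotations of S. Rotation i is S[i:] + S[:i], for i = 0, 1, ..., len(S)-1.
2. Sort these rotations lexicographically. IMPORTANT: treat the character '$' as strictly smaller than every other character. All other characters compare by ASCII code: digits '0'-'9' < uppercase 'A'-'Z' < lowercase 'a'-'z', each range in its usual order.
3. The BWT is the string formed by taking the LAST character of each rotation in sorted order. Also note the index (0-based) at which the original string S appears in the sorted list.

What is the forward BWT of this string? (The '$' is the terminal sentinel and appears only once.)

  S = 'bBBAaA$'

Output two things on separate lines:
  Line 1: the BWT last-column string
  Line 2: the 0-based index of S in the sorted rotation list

All 7 rotations (rotation i = S[i:]+S[:i]):
  rot[0] = bBBAaA$
  rot[1] = BBAaA$b
  rot[2] = BAaA$bB
  rot[3] = AaA$bBB
  rot[4] = aA$bBBA
  rot[5] = A$bBBAa
  rot[6] = $bBBAaA
Sorted (with $ < everything):
  sorted[0] = $bBBAaA  (last char: 'A')
  sorted[1] = A$bBBAa  (last char: 'a')
  sorted[2] = AaA$bBB  (last char: 'B')
  sorted[3] = BAaA$bB  (last char: 'B')
  sorted[4] = BBAaA$b  (last char: 'b')
  sorted[5] = aA$bBBA  (last char: 'A')
  sorted[6] = bBBAaA$  (last char: '$')
Last column: AaBBbA$
Original string S is at sorted index 6

Answer: AaBBbA$
6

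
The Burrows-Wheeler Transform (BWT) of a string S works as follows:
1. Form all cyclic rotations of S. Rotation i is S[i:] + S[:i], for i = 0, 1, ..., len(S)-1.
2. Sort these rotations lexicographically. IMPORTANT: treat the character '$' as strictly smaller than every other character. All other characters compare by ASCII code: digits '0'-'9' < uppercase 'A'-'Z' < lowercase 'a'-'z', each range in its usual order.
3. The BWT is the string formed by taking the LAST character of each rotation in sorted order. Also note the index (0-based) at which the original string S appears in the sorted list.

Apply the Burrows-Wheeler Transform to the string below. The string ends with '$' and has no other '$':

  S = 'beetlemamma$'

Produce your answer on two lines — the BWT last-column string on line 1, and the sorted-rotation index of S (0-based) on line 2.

All 12 rotations (rotation i = S[i:]+S[:i]):
  rot[0] = beetlemamma$
  rot[1] = eetlemamma$b
  rot[2] = etlemamma$be
  rot[3] = tlemamma$bee
  rot[4] = lemamma$beet
  rot[5] = emamma$beetl
  rot[6] = mamma$beetle
  rot[7] = amma$beetlem
  rot[8] = mma$beetlema
  rot[9] = ma$beetlemam
  rot[10] = a$beetlemamm
  rot[11] = $beetlemamma
Sorted (with $ < everything):
  sorted[0] = $beetlemamma  (last char: 'a')
  sorted[1] = a$beetlemamm  (last char: 'm')
  sorted[2] = amma$beetlem  (last char: 'm')
  sorted[3] = beetlemamma$  (last char: '$')
  sorted[4] = eetlemamma$b  (last char: 'b')
  sorted[5] = emamma$beetl  (last char: 'l')
  sorted[6] = etlemamma$be  (last char: 'e')
  sorted[7] = lemamma$beet  (last char: 't')
  sorted[8] = ma$beetlemam  (last char: 'm')
  sorted[9] = mamma$beetle  (last char: 'e')
  sorted[10] = mma$beetlema  (last char: 'a')
  sorted[11] = tlemamma$bee  (last char: 'e')
Last column: amm$bletmeae
Original string S is at sorted index 3

Answer: amm$bletmeae
3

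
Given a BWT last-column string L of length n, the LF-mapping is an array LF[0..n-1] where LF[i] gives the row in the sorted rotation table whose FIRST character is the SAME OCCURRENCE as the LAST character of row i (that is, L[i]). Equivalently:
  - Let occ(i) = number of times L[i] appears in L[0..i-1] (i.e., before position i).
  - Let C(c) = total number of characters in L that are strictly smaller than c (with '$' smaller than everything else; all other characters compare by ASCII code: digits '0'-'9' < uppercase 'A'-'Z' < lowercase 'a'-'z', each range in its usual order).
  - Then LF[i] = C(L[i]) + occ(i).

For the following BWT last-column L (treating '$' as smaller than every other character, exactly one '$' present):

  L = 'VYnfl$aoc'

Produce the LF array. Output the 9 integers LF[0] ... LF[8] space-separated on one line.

Char counts: '$':1, 'V':1, 'Y':1, 'a':1, 'c':1, 'f':1, 'l':1, 'n':1, 'o':1
C (first-col start): C('$')=0, C('V')=1, C('Y')=2, C('a')=3, C('c')=4, C('f')=5, C('l')=6, C('n')=7, C('o')=8
L[0]='V': occ=0, LF[0]=C('V')+0=1+0=1
L[1]='Y': occ=0, LF[1]=C('Y')+0=2+0=2
L[2]='n': occ=0, LF[2]=C('n')+0=7+0=7
L[3]='f': occ=0, LF[3]=C('f')+0=5+0=5
L[4]='l': occ=0, LF[4]=C('l')+0=6+0=6
L[5]='$': occ=0, LF[5]=C('$')+0=0+0=0
L[6]='a': occ=0, LF[6]=C('a')+0=3+0=3
L[7]='o': occ=0, LF[7]=C('o')+0=8+0=8
L[8]='c': occ=0, LF[8]=C('c')+0=4+0=4

Answer: 1 2 7 5 6 0 3 8 4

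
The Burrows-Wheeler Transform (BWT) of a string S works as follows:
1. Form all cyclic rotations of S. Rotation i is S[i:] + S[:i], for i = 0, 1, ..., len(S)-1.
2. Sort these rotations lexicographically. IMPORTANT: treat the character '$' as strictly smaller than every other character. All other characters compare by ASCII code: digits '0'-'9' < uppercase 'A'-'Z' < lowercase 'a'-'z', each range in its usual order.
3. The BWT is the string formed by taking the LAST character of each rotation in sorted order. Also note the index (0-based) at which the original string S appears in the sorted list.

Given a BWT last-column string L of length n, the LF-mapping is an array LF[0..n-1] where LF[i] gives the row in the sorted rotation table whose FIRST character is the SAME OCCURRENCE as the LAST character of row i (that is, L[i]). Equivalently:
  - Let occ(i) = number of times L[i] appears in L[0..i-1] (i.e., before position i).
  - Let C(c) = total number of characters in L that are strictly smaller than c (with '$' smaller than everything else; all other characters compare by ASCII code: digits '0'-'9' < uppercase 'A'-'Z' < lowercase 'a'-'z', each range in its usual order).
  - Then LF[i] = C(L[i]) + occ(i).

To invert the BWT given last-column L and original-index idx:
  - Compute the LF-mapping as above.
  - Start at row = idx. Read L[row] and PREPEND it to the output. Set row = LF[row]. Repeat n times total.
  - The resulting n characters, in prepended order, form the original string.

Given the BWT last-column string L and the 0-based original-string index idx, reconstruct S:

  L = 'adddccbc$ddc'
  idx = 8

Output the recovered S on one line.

Answer: dbcdddcccda$

Derivation:
LF mapping: 1 7 8 9 3 4 2 5 0 10 11 6
Walk LF starting at row 8, prepending L[row]:
  step 1: row=8, L[8]='$', prepend. Next row=LF[8]=0
  step 2: row=0, L[0]='a', prepend. Next row=LF[0]=1
  step 3: row=1, L[1]='d', prepend. Next row=LF[1]=7
  step 4: row=7, L[7]='c', prepend. Next row=LF[7]=5
  step 5: row=5, L[5]='c', prepend. Next row=LF[5]=4
  step 6: row=4, L[4]='c', prepend. Next row=LF[4]=3
  step 7: row=3, L[3]='d', prepend. Next row=LF[3]=9
  step 8: row=9, L[9]='d', prepend. Next row=LF[9]=10
  step 9: row=10, L[10]='d', prepend. Next row=LF[10]=11
  step 10: row=11, L[11]='c', prepend. Next row=LF[11]=6
  step 11: row=6, L[6]='b', prepend. Next row=LF[6]=2
  step 12: row=2, L[2]='d', prepend. Next row=LF[2]=8
Reversed output: dbcdddcccda$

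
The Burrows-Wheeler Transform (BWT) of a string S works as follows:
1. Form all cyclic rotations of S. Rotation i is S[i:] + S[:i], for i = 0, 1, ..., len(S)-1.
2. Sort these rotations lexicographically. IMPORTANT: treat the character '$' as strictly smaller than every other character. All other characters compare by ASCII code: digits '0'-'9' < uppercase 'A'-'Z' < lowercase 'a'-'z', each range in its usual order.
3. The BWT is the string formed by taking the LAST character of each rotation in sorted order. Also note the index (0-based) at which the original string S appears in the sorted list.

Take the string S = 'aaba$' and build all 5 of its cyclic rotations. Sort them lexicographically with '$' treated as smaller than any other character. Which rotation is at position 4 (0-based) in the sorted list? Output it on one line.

Answer: ba$aa

Derivation:
All 5 rotations (rotation i = S[i:]+S[:i]):
  rot[0] = aaba$
  rot[1] = aba$a
  rot[2] = ba$aa
  rot[3] = a$aab
  rot[4] = $aaba
Sorted (with $ < everything):
  sorted[0] = $aaba
  sorted[1] = a$aab
  sorted[2] = aaba$
  sorted[3] = aba$a
  sorted[4] = ba$aa
sorted[4] = ba$aa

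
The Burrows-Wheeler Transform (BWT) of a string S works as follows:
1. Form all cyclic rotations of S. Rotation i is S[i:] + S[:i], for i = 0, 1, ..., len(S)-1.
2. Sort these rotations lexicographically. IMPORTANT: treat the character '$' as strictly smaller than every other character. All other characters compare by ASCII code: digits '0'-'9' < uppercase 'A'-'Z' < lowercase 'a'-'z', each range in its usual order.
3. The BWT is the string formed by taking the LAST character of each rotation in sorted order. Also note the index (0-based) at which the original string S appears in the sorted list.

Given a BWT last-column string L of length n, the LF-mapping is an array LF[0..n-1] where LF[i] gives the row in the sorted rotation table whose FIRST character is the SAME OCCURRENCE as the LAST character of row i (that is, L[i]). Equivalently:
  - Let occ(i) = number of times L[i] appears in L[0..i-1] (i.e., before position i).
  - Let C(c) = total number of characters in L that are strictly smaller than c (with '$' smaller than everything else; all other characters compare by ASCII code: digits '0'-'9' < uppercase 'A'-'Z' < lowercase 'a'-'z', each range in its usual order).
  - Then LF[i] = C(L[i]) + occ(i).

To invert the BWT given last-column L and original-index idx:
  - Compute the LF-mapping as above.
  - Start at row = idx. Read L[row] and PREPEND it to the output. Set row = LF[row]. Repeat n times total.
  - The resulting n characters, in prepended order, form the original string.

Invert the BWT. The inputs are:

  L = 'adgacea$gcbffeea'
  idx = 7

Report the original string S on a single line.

LF mapping: 1 8 14 2 6 9 3 0 15 7 5 12 13 10 11 4
Walk LF starting at row 7, prepending L[row]:
  step 1: row=7, L[7]='$', prepend. Next row=LF[7]=0
  step 2: row=0, L[0]='a', prepend. Next row=LF[0]=1
  step 3: row=1, L[1]='d', prepend. Next row=LF[1]=8
  step 4: row=8, L[8]='g', prepend. Next row=LF[8]=15
  step 5: row=15, L[15]='a', prepend. Next row=LF[15]=4
  step 6: row=4, L[4]='c', prepend. Next row=LF[4]=6
  step 7: row=6, L[6]='a', prepend. Next row=LF[6]=3
  step 8: row=3, L[3]='a', prepend. Next row=LF[3]=2
  step 9: row=2, L[2]='g', prepend. Next row=LF[2]=14
  step 10: row=14, L[14]='e', prepend. Next row=LF[14]=11
  step 11: row=11, L[11]='f', prepend. Next row=LF[11]=12
  step 12: row=12, L[12]='f', prepend. Next row=LF[12]=13
  step 13: row=13, L[13]='e', prepend. Next row=LF[13]=10
  step 14: row=10, L[10]='b', prepend. Next row=LF[10]=5
  step 15: row=5, L[5]='e', prepend. Next row=LF[5]=9
  step 16: row=9, L[9]='c', prepend. Next row=LF[9]=7
Reversed output: cebeffegaacagda$

Answer: cebeffegaacagda$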